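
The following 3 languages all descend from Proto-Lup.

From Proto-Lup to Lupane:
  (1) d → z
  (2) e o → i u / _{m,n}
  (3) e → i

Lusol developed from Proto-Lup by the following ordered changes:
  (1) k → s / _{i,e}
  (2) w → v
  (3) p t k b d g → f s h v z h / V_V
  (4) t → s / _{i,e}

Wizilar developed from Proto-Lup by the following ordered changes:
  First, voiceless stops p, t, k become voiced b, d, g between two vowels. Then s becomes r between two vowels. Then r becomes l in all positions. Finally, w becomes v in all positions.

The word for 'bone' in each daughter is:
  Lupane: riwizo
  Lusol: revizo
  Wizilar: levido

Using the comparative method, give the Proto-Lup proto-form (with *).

*rewido

Position 1: Lupane has r, Lusol has r, Wizilar has l. Lupane preserves r here (none of its changes turn any other segment into r), so the proto-segment is *r.
Position 3: Lupane has w, Lusol has v, Wizilar has v. Lupane preserves w here (none of its changes turn any other segment into w), so the proto-segment is *w.
Position 5: Lupane has z, Lusol has z, Wizilar has d. Taking the neighbouring segments as reconstructed: Lupane z could go back to *d or *z; Lusol z could go back to *d or *z; Wizilar d could go back to *t or *d — the one source consistent with every daughter is *d.
This points to *rewido. Verify forward in each daughter:
Lupane: *rewido > rewizo > riwizo  (by unconditioned shift, vowel merger)
Lusol: start from *rewido.
  rule 1: no change — rewido
  rule 2 (unconditioned shift): rewido → revido
  rule 3 (intervocalic lenition): revido → revizo
  rule 4: no change — revizo
  ⇒ Lusol revizo
Wizilar: *rewido
  rewido (rule 1 does not apply)
  rewido (rule 2 does not apply)
  rewido → lewido   [unconditioned shift]
  lewido → levido   [unconditioned shift]
  giving Wizilar levido.
*rewido is the unique common source.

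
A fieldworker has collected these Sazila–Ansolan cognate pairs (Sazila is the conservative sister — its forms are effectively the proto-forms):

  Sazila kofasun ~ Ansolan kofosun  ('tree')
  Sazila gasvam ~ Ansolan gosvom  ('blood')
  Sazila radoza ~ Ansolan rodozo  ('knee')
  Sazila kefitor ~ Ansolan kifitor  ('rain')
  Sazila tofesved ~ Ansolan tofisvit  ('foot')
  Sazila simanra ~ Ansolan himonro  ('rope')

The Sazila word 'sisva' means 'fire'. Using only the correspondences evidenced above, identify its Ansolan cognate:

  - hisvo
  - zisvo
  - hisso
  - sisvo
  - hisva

simanra ~ himonro — Sazila s corresponds to Ansolan h word-initially before a front vowel.
radoza ~ rodozo, simanra ~ himonro — Sazila a corresponds to Ansolan o word-finally.
Applying these to Sazila 'sisva':
  sisva → hisva   (s→h word-initially before a front vowel)
  hisva → hisvo   (a→o word-finally)
So the Ansolan cognate is 'hisvo'.

hisvo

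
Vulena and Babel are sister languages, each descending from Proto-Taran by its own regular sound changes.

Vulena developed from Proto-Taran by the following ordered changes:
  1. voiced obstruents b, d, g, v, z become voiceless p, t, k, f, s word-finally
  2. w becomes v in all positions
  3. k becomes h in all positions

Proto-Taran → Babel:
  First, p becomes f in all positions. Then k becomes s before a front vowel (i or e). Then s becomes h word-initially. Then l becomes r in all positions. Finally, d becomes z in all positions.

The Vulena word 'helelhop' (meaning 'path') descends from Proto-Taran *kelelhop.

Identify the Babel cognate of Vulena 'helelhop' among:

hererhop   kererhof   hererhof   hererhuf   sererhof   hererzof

Babel: *kelelhop > kelelhof > selelhof > helelhof > hererhof  (by unconditioned shift, palatalisation, debuccalisation, unconditioned shift)
The other candidates each miss or misapply at least one Babel change.

hererhof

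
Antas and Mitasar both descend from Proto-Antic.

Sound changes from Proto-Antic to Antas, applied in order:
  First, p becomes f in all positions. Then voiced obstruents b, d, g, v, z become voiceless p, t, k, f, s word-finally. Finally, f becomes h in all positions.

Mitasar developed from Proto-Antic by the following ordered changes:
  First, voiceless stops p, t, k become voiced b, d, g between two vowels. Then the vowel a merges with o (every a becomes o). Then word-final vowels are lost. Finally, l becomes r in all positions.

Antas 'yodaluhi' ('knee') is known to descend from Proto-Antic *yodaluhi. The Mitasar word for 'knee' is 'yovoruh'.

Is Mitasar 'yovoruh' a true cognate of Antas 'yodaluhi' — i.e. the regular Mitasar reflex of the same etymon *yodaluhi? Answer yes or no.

no

Derive the expected Mitasar reflex of *yodaluhi:
Mitasar: start from *yodaluhi.
  rule 1: no change — yodaluhi
  rule 2 (vowel merger): yodaluhi → yodoluhi
  rule 3 (apocope): yodoluhi → yodoluh
  rule 4 (unconditioned shift): yodoluh → yodoruh
  ⇒ Mitasar yodoruh
The regular Mitasar reflex would be 'yodoruh', but the attested form is 'yovoruh'. The correspondence is irregular, so they are not cognates (the Mitasar form has a different source).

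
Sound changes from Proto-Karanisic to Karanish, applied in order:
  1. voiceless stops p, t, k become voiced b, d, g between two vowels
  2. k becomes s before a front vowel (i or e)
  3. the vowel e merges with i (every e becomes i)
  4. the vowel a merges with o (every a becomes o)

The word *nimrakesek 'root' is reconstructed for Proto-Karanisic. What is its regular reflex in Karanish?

Karanish: *nimrakesek > nimragesek > nimragisik > nimrogisik  (by intervocalic voicing, vowel merger, vowel merger)

nimrogisik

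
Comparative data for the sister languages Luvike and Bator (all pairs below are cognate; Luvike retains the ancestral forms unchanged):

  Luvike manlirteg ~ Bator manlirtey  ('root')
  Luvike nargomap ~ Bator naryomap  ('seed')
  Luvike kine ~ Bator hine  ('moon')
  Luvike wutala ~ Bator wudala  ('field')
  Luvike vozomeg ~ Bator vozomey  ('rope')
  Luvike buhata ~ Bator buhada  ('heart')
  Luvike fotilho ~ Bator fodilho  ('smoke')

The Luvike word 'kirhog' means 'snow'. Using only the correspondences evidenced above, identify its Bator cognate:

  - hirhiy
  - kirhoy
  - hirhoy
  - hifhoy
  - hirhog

kine ~ hine — Luvike k corresponds to Bator h word-initially before a front vowel.
manlirteg ~ manlirtey, vozomeg ~ vozomey — Luvike g corresponds to Bator y word-finally.
Applying these to Luvike 'kirhog':
  kirhog → hirhog   (k→h word-initially before a front vowel)
  hirhog → hirhoy   (g→y word-finally)
So the Bator cognate is 'hirhoy'.

hirhoy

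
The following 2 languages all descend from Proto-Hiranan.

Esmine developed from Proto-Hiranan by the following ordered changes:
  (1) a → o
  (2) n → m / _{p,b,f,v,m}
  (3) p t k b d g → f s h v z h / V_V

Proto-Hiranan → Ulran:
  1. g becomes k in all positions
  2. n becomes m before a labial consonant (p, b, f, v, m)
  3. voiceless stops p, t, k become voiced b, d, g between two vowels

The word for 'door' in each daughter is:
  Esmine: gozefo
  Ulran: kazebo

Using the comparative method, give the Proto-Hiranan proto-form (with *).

*gazepo

Position 2: Esmine has o, Ulran has a. Ulran preserves a here (none of its changes turn any other segment into a), so the proto-segment is *a.
Position 1: Esmine has g, Ulran has k. Esmine preserves g here (none of its changes turn any other segment into g), so the proto-segment is *g.
Position 5: Esmine has f, Ulran has b. Taking the neighbouring segments as reconstructed: Esmine f could go back to *p or *f; Ulran b could go back to *p or *b — the one source consistent with every daughter is *p.
Verify the candidate proto-form against each daughter:
Esmine: start from *gazepo.
  rule 1 (vowel merger): gazepo → gozepo
  rule 2: no change — gozepo
  rule 3 (intervocalic lenition): gozepo → gozefo
  ⇒ Esmine gozefo
Ulran: *gazepo > kazepo > kazebo  (by unconditioned shift, intervocalic voicing)
Only *gazepo yields all of Esmine gozefo, Ulran kazebo.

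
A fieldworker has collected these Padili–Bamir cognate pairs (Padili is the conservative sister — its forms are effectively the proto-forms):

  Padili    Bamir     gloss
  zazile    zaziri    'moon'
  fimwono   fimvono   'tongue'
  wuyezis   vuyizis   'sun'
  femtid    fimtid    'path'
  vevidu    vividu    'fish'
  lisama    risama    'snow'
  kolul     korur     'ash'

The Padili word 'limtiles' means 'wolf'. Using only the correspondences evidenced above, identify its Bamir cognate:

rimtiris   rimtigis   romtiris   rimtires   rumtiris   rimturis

rimtiris

lisama ~ risama — Padili l corresponds to Bamir r word-initially before a front vowel.
zazile ~ zaziri — Padili l corresponds to Bamir r between vowels (before a front vowel).
wuyezis ~ vuyizis — Padili e corresponds to Bamir i after a consonant, before a consonant other than r, m, n, p, b, f, v.
Applying these to Padili 'limtiles':
  limtiles → rimtiles   (l→r word-initially before a front vowel)
  rimtiles → rimtires   (l→r between vowels (before a front vowel))
  rimtires → rimtiris   (e→i after a consonant, before a consonant other than r, m, n, p, b, f, v)
So the Bamir cognate is 'rimtiris'.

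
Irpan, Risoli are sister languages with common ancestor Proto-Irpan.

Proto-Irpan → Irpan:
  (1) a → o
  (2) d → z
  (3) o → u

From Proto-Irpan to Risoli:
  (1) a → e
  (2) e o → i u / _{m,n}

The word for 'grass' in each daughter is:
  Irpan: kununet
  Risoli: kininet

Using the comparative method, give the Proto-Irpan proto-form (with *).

*kananet

Position 4: Irpan has u, Risoli has i. Taking the neighbouring segments as reconstructed: Irpan u could go back to *a or *o or *u; Risoli i could go back to *a or *e or *i — the one source consistent with every daughter is *a.
Position 2: Irpan has u, Risoli has i. Taking the neighbouring segments as reconstructed: Irpan u could go back to *a or *o or *u; Risoli i could go back to *a or *e or *i — the one source consistent with every daughter is *a.
Verify the candidate proto-form against each daughter:
Irpan: *kananet > kononet > kununet  (by vowel merger, vowel merger)
Risoli: *kananet
  kananet → kenenet   [vowel merger]
  kenenet → kininet   [pre-nasal raising]
  giving Risoli kininet.
No other proto-form is consistent with every reflex, so the reconstruction is *kananet.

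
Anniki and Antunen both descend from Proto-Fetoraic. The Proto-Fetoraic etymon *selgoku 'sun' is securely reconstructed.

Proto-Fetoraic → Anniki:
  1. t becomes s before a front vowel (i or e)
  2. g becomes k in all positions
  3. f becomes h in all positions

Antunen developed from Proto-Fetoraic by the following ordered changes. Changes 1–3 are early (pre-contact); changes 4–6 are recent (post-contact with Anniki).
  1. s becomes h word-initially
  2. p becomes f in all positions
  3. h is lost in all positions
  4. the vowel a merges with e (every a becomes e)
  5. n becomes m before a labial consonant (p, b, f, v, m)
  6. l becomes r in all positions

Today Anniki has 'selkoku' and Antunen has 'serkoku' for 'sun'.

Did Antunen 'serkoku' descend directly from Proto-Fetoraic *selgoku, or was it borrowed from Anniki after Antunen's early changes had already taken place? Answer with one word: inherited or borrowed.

If inherited, *selgoku would pass through all of Antunen's changes:
Antunen: *selgoku > helgoku > elgoku > ergoku  (by debuccalisation, h-loss, unconditioned shift)
If borrowed from Anniki 'selkoku' after the early changes, it would undergo only the recent ones:
  rule 4 (vowel merger): no change (selkoku)
  rule 5 (nasal place assimilation): no change (selkoku)
  rule 6 (unconditioned shift): selkoku → serkoku
  ⇒ as a loan: serkoku
Antunen 'serkoku' matches the loan outcome 'serkoku', not the inherited 'ergoku' — it skipped the early Antunen changes, so it was borrowed from Anniki.

borrowed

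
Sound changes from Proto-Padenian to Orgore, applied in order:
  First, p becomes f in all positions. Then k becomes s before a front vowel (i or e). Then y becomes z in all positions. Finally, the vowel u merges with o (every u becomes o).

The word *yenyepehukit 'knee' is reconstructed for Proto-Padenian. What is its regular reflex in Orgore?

zenzefehosit

Orgore: start from *yenyepehukit.
  rule 1 (unconditioned shift): yenyepehukit → yenyefehukit
  rule 2 (palatalisation): yenyefehukit → yenyefehusit
  rule 3 (unconditioned shift): yenyefehusit → zenzefehusit
  rule 4 (vowel merger): zenzefehusit → zenzefehosit
  ⇒ Orgore zenzefehosit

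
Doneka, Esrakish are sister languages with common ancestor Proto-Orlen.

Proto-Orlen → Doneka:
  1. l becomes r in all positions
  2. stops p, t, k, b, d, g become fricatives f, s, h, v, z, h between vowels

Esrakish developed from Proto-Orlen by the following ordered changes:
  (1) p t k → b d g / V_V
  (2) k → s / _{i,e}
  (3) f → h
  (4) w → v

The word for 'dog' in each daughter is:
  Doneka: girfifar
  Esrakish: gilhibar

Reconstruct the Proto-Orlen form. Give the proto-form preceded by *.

Position 6: Doneka has f, Esrakish has b. Taking the neighbouring segments as reconstructed: Doneka f could go back to *p or *f; Esrakish b could go back to *p or *b — the one source consistent with every daughter is *p.
Position 4: Doneka has f, Esrakish has h. Taking the neighbouring segments as reconstructed: Doneka f can only go back to *f; Esrakish h could go back to *f or *h — the one source consistent with every daughter is *f.
Continuing position by position gives *gilfipar; check it forward:
Doneka: *gilfipar
  gilfipar → girfipar   [unconditioned shift]
  girfipar → girfifar   [intervocalic lenition]
  giving Doneka girfifar.
Esrakish: *gilfipar
  gilfipar → gilfibar   [intervocalic voicing]
  gilfibar (rule 2 does not apply)
  gilfibar → gilhibar   [unconditioned shift]
  gilhibar (rule 4 does not apply)
  giving Esrakish gilhibar.
No other proto-form is consistent with every reflex, so the reconstruction is *gilfipar.

*gilfipar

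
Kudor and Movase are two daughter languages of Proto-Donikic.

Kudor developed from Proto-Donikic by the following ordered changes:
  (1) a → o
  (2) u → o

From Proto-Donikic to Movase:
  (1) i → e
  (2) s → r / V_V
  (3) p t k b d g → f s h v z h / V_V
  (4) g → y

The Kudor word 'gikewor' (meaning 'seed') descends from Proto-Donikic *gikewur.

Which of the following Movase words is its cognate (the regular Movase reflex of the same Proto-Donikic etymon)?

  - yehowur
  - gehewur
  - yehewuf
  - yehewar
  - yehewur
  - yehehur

yehewur

Movase: start from *gikewur.
  rule 1 (vowel merger): gikewur → gekewur
  rule 2: no change — gekewur
  rule 3 (intervocalic lenition): gekewur → gehewur
  rule 4 (unconditioned shift): gehewur → yehewur
  ⇒ Movase yehewur
Among the options, 'yehewur' alone shows every Movase change applied in order.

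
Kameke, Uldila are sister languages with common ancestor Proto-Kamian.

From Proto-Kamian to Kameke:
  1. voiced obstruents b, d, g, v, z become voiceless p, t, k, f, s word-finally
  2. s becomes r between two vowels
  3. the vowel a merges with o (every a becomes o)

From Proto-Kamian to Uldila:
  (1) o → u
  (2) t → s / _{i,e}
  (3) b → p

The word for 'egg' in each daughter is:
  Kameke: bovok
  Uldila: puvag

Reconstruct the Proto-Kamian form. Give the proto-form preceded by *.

*bovag

Position 2: Kameke has o, Uldila has u. Taking the neighbouring segments as reconstructed: Kameke o could go back to *a or *o; Uldila u could go back to *o or *u — the one source consistent with every daughter is *o.
Position 4: Kameke has o, Uldila has a. Uldila preserves a here (none of its changes turn any other segment into a), so the proto-segment is *a.
Verify the candidate proto-form against each daughter:
Kameke: *bovag
  bovag → bovak   [final devoicing]
  bovak (rule 2 does not apply)
  bovak → bovok   [vowel merger]
  giving Kameke bovok.
Uldila: start from *bovag.
  rule 1 (vowel merger): bovag → buvag
  rule 2: no change — buvag
  rule 3 (unconditioned shift): buvag → puvag
  ⇒ Uldila puvag
*bovag is the unique common source.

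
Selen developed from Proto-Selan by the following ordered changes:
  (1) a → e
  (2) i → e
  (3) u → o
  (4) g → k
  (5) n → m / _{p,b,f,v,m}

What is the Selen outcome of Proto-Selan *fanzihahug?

fenzehehok

Selen: *fanzihahug > fenzihehug > fenzehehug > fenzehehog > fenzehehok  (by vowel merger, vowel merger, vowel merger, unconditioned shift)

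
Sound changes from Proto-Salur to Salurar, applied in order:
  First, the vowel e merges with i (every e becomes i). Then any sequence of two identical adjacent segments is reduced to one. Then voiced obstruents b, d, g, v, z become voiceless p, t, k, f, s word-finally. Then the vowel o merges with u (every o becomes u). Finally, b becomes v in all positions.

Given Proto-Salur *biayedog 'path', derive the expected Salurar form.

viayiduk

Salurar: start from *biayedog.
  rule 1 (vowel merger): biayedog → biayidog
  rule 2: no change — biayidog
  rule 3 (final devoicing): biayidog → biayidok
  rule 4 (vowel merger): biayidok → biayiduk
  rule 5 (unconditioned shift): biayiduk → viayiduk
  ⇒ Salurar viayiduk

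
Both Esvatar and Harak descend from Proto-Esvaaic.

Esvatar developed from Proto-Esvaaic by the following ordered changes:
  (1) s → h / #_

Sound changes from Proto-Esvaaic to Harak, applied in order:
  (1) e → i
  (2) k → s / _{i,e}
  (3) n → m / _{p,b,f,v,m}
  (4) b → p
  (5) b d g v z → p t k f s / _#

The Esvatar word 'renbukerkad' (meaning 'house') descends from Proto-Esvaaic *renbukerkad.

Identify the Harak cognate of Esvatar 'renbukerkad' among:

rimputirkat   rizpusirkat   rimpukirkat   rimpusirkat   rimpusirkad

Harak: start from *renbukerkad.
  rule 1 (vowel merger): renbukerkad → rinbukirkad
  rule 2 (palatalisation): rinbukirkad → rinbusirkad
  rule 3 (nasal place assimilation): rinbusirkad → rimbusirkad
  rule 4 (unconditioned shift): rimbusirkad → rimpusirkad
  rule 5 (final devoicing): rimpusirkad → rimpusirkat
  ⇒ Harak rimpusirkat

rimpusirkat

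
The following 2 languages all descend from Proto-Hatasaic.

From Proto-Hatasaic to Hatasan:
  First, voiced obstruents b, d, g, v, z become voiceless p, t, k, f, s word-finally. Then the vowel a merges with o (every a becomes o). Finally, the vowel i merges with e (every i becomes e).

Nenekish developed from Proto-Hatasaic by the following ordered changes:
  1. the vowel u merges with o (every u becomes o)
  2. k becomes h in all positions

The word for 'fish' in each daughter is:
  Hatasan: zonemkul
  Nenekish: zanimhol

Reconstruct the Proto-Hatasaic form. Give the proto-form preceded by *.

*zanimkul

Position 7: Hatasan has u, Nenekish has o. Hatasan preserves u here (none of its changes turn any other segment into u), so the proto-segment is *u.
Position 4: Hatasan has e, Nenekish has i. Nenekish preserves i here (none of its changes turn any other segment into i), so the proto-segment is *i.
Verify the candidate proto-form against each daughter:
Hatasan: *zanimkul
  zanimkul (rule 1 does not apply)
  zanimkul → zonimkul   [vowel merger]
  zonimkul → zonemkul   [vowel merger]
  giving Hatasan zonemkul.
Nenekish: start from *zanimkul.
  rule 1 (vowel merger): zanimkul → zanimkol
  rule 2 (unconditioned shift): zanimkol → zanimhol
  ⇒ Nenekish zanimhol
No other proto-form is consistent with every reflex, so the reconstruction is *zanimkul.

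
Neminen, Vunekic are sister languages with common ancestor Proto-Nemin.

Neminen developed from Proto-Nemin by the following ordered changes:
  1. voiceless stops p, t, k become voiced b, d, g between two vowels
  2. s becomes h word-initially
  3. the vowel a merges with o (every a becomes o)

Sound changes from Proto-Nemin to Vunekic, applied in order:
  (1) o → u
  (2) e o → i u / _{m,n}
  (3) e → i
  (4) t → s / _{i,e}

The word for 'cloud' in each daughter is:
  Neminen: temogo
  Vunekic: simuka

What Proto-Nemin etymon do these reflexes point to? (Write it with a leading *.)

Position 4: Neminen has o, Vunekic has u. Taking the neighbouring segments as reconstructed: Neminen o could go back to *a or *o; Vunekic u could go back to *o or *u — the one source consistent with every daughter is *o.
Position 5: Neminen has g, Vunekic has k. Vunekic preserves k here (none of its changes turn any other segment into k), so the proto-segment is *k.
Position 6: Neminen has o, Vunekic has a. Vunekic preserves a here (none of its changes turn any other segment into a), so the proto-segment is *a.
Verify the candidate proto-form against each daughter:
Neminen: *temoka > temoga > temogo  (by intervocalic voicing, vowel merger)
Vunekic: *temoka
  temoka → temuka   [vowel merger]
  temuka → timuka   [pre-nasal raising]
  timuka (rule 3 does not apply)
  timuka → simuka   [palatalisation]
  giving Vunekic simuka.
*temoka is the unique common source.

*temoka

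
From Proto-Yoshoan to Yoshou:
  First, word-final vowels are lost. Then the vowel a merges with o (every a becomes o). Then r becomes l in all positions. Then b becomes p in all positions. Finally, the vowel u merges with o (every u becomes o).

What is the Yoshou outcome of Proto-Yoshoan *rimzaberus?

limzopelos

Yoshou: *rimzaberus > rimzoberus > limzobelus > limzopelus > limzopelos  (by vowel merger, unconditioned shift, unconditioned shift, vowel merger)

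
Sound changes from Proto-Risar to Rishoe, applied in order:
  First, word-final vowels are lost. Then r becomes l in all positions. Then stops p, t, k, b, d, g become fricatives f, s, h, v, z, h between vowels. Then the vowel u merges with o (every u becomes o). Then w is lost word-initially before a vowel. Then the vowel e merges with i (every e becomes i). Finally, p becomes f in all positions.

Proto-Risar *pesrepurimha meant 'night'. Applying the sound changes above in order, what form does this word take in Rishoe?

fislifolimh

Rishoe: start from *pesrepurimha.
  rule 1 (apocope): pesrepurimha → pesrepurimh
  rule 2 (unconditioned shift): pesrepurimh → peslepulimh
  rule 3 (intervocalic lenition): peslepulimh → peslefulimh
  rule 4 (vowel merger): peslefulimh → peslefolimh
  rule 5: no change — peslefolimh
  rule 6 (vowel merger): peslefolimh → pislifolimh
  rule 7 (unconditioned shift): pislifolimh → fislifolimh
  ⇒ Rishoe fislifolimh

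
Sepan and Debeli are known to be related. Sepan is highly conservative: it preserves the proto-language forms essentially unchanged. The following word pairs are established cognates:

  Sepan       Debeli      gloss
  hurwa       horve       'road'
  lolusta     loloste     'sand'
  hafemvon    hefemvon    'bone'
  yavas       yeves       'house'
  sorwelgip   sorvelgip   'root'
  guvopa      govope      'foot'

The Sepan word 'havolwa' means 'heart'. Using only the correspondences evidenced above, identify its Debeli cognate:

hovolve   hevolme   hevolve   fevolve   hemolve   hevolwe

yavas ~ yeves — Sepan a corresponds to Debeli e after a consonant, before a labial obstruent.
hurwa ~ horve — Sepan w corresponds to Debeli v after a consonant, before a back vowel.
hurwa ~ horve, lolusta ~ loloste — Sepan a corresponds to Debeli e word-finally.
Applying these to Sepan 'havolwa':
  havolwa → hevolwa   (a→e after a consonant, before a labial obstruent)
  hevolwa → hevolva   (w→v after a consonant, before a back vowel)
  hevolva → hevolve   (a→e word-finally)
So the Debeli cognate is 'hevolve'.

hevolve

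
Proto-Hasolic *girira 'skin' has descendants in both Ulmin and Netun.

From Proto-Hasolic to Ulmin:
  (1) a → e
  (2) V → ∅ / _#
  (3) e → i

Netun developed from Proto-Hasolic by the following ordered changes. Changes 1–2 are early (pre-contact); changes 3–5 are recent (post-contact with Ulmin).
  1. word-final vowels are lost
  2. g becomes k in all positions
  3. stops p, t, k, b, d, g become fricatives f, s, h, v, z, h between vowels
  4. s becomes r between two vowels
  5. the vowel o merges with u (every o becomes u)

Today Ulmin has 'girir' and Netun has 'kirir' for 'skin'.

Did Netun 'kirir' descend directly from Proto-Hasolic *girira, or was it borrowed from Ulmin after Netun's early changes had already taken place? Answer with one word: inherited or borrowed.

inherited

If inherited, *girira would pass through all of Netun's changes:
Netun: *girira > girir > kirir  (by apocope, unconditioned shift)
If borrowed from Ulmin 'girir' after the early changes, it would undergo only the recent ones:
  rule 3 (intervocalic lenition): no change (girir)
  rule 4 (rhotacism): no change (girir)
  rule 5 (vowel merger): no change (girir)
  ⇒ as a loan: girir
Netun 'kirir' matches the inherited outcome exactly, so it is an inherited cognate, not a loan.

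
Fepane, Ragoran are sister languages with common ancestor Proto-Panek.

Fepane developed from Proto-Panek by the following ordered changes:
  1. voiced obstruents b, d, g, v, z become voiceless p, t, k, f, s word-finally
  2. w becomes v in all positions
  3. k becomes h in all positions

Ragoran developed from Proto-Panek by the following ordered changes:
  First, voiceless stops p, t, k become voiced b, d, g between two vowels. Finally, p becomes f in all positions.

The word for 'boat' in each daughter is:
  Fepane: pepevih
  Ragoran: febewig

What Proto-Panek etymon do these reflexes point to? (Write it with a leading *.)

Position 3: Fepane has p, Ragoran has b. Taking the neighbouring segments as reconstructed: Fepane p can only go back to *p; Ragoran b could go back to *p or *b — the one source consistent with every daughter is *p.
Position 5: Fepane has v, Ragoran has w. Ragoran preserves w here (none of its changes turn any other segment into w), so the proto-segment is *w.
Continuing position by position gives *pepewig; check it forward:
Fepane: *pepewig > pepewik > pepevik > pepevih  (by final devoicing, unconditioned shift, unconditioned shift)
Ragoran: *pepewig > pebewig > febewig  (by intervocalic voicing, unconditioned shift)
*pepewig is the unique common source.

*pepewig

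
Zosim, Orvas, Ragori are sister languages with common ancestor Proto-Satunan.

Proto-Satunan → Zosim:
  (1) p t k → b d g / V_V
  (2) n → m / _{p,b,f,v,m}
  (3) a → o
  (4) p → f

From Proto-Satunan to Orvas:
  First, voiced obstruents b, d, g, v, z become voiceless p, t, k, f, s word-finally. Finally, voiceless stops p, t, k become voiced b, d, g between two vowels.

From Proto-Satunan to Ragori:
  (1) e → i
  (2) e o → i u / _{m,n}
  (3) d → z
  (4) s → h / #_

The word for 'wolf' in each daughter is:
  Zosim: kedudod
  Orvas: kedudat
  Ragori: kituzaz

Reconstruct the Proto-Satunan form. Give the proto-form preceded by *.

*ketudad

Position 6: Zosim has o, Orvas has a, Ragori has a. Orvas preserves a here (none of its changes turn any other segment into a), so the proto-segment is *a.
Position 2: Zosim has e, Orvas has e, Ragori has i. Zosim preserves e here (none of its changes turn any other segment into e), so the proto-segment is *e.
Verify the candidate proto-form against each daughter:
Zosim: start from *ketudad.
  rule 1 (intervocalic voicing): ketudad → kedudad
  rule 2: no change — kedudad
  rule 3 (vowel merger): kedudad → kedudod
  rule 4: no change — kedudod
  ⇒ Zosim kedudod
Orvas: *ketudad > ketudat > kedudat  (by final devoicing, intervocalic voicing)
Ragori: *ketudad
  ketudad → kitudad   [vowel merger]
  kitudad (rule 2 does not apply)
  kitudad → kituzaz   [unconditioned shift]
  kituzaz (rule 4 does not apply)
  giving Ragori kituzaz.
Only *ketudad yields all of Zosim kedudod, Orvas kedudat, Ragori kituzaz.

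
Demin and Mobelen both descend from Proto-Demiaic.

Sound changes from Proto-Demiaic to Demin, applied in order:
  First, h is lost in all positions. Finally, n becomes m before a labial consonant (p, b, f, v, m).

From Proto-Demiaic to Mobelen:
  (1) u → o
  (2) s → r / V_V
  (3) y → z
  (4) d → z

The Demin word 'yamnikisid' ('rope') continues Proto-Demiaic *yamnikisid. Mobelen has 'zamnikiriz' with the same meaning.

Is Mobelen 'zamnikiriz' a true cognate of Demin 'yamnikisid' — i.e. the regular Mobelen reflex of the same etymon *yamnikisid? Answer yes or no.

yes

Derive the expected Mobelen reflex of *yamnikisid:
Mobelen: *yamnikisid > yamnikirid > zamnikirid > zamnikiriz  (by rhotacism, unconditioned shift, unconditioned shift)
Mobelen 'zamnikiriz' matches the regular reflex exactly, so the pair is cognate.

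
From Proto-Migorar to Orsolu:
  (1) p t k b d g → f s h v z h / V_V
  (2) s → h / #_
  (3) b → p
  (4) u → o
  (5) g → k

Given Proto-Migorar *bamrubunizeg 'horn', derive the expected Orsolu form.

Orsolu: *bamrubunizeg
  bamrubunizeg → bamruvunizeg   [intervocalic lenition]
  bamruvunizeg (rule 2 does not apply)
  bamruvunizeg → pamruvunizeg   [unconditioned shift]
  pamruvunizeg → pamrovonizeg   [vowel merger]
  pamrovonizeg → pamrovonizek   [unconditioned shift]
  giving Orsolu pamrovonizek.

pamrovonizek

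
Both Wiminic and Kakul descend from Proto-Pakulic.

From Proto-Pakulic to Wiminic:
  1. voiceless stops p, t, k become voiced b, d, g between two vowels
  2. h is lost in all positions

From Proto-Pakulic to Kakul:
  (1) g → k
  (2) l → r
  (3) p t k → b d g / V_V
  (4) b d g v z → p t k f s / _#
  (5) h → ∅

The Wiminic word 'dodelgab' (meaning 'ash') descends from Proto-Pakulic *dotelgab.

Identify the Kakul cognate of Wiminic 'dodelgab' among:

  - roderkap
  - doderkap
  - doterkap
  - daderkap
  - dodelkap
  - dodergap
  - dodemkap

Kakul: *dotelgab
  dotelgab → dotelkab   [unconditioned shift]
  dotelkab → doterkab   [unconditioned shift]
  doterkab → doderkab   [intervocalic voicing]
  doderkab → doderkap   [final devoicing]
  doderkap (rule 5 does not apply)
  giving Kakul doderkap.
Among the options, 'doderkap' alone shows every Kakul change applied in order.

doderkap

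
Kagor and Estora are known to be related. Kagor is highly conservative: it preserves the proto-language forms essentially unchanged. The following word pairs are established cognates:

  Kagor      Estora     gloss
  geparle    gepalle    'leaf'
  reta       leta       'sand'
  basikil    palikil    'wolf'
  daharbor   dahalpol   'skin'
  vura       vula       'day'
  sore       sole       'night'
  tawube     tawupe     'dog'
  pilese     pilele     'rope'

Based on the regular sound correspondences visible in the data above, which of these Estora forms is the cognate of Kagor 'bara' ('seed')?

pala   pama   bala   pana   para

basikil ~ palikil — Kagor b corresponds to Estora p word-initially before a back vowel.
vura ~ vula — Kagor r corresponds to Estora l between vowels (before a back vowel).
Applying these to Kagor 'bara':
  bara → para   (b→p word-initially before a back vowel)
  para → pala   (r→l between vowels (before a back vowel))
So the Estora cognate is 'pala'.

pala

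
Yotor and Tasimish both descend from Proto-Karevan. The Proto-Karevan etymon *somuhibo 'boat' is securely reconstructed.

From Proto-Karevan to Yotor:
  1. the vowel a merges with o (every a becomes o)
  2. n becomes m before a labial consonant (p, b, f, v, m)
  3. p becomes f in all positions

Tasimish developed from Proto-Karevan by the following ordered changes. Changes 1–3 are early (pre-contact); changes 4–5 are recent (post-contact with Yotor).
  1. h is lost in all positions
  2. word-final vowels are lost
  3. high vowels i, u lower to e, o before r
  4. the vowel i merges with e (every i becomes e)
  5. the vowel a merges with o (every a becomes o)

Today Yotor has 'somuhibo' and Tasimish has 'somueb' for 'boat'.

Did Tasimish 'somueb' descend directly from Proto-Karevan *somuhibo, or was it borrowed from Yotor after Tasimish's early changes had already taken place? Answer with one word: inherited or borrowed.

inherited

If inherited, *somuhibo would pass through all of Tasimish's changes:
Tasimish: *somuhibo
  somuhibo → somuibo   [h-loss]
  somuibo → somuib   [apocope]
  somuib (rule 3 does not apply)
  somuib → somueb   [vowel merger]
  somueb (rule 5 does not apply)
  giving Tasimish somueb.
If borrowed from Yotor 'somuhibo' after the early changes, it would undergo only the recent ones:
  rule 4 (vowel merger): somuhibo → somuhebo
  rule 5 (vowel merger): no change (somuhebo)
  ⇒ as a loan: somuhebo
Tasimish 'somueb' matches the inherited outcome exactly, so it is an inherited cognate, not a loan.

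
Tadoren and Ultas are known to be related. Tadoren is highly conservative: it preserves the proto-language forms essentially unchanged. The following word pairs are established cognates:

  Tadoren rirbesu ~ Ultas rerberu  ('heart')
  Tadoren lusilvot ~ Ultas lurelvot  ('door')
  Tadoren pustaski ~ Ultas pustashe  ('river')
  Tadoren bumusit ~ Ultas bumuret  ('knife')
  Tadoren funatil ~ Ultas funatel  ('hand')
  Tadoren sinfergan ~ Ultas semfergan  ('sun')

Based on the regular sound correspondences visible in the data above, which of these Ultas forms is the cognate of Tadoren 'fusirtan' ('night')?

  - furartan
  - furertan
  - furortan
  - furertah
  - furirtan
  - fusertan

furertan

lusilvot ~ lurelvot, bumusit ~ bumuret — Tadoren s corresponds to Ultas r between vowels (before a front vowel).
rirbesu ~ rerberu — Tadoren i corresponds to Ultas e after a consonant, before r.
Applying these to Tadoren 'fusirtan':
  fusirtan → furirtan   (s→r between vowels (before a front vowel))
  furirtan → furertan   (i→e after a consonant, before r)
So the Ultas cognate is 'furertan'.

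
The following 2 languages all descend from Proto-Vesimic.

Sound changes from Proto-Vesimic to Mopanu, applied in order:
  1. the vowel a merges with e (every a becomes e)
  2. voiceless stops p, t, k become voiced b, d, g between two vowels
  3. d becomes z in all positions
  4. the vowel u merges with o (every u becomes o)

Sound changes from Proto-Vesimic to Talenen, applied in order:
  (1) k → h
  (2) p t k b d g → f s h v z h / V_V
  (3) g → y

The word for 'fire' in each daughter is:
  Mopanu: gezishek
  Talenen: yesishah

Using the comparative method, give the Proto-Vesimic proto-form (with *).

*getishak

Position 3: Mopanu has z, Talenen has s. Taking the neighbouring segments as reconstructed: Mopanu z could go back to *t or *d or *z; Talenen s could go back to *t or *s — the one source consistent with every daughter is *t.
Position 7: Mopanu has e, Talenen has a. Talenen preserves a here (none of its changes turn any other segment into a), so the proto-segment is *a.
Position 1: Mopanu has g, Talenen has y. Taking the neighbouring segments as reconstructed: Mopanu g can only go back to *g; Talenen y could go back to *g or *y — the one source consistent with every daughter is *g.
This points to *getishak. Verify forward in each daughter:
Mopanu: start from *getishak.
  rule 1 (vowel merger): getishak → getishek
  rule 2 (intervocalic voicing): getishek → gedishek
  rule 3 (unconditioned shift): gedishek → gezishek
  rule 4: no change — gezishek
  ⇒ Mopanu gezishek
Talenen: *getishak > getishah > gesishah > yesishah  (by unconditioned shift, intervocalic lenition, unconditioned shift)
*getishak is the unique common source.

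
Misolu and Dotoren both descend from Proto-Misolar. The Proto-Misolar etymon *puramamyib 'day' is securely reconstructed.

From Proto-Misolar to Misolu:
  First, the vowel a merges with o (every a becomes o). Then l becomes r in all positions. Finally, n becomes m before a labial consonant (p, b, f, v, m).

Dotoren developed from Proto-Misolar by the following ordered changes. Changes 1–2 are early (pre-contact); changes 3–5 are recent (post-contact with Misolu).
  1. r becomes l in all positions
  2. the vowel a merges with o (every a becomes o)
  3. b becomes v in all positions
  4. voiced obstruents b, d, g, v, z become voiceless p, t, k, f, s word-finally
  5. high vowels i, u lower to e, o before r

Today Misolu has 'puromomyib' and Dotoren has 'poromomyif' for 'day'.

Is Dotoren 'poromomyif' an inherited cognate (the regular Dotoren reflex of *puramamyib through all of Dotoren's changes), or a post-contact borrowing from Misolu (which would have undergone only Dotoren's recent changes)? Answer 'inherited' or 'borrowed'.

borrowed

If inherited, *puramamyib would pass through all of Dotoren's changes:
Dotoren: *puramamyib > pulamamyib > pulomomyib > pulomomyiv > pulomomyif  (by unconditioned shift, vowel merger, unconditioned shift, final devoicing)
If borrowed from Misolu 'puromomyib' after the early changes, it would undergo only the recent ones:
  rule 3 (unconditioned shift): puromomyib → puromomyiv
  rule 4 (final devoicing): puromomyiv → puromomyif
  rule 5 (pre-rhotic lowering): puromomyif → poromomyif
  ⇒ as a loan: poromomyif
Dotoren 'poromomyif' matches the loan outcome 'poromomyif', not the inherited 'pulomomyif' — it skipped the early Dotoren changes, so it was borrowed from Misolu.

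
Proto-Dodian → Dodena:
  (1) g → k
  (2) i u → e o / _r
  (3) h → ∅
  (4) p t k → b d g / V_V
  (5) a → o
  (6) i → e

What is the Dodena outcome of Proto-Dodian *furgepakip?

Dodena: *furgepakip > furkepakip > forkepakip > forkebagip > forkebogip > forkebogep  (by unconditioned shift, pre-rhotic lowering, intervocalic voicing, vowel merger, vowel merger)

forkebogep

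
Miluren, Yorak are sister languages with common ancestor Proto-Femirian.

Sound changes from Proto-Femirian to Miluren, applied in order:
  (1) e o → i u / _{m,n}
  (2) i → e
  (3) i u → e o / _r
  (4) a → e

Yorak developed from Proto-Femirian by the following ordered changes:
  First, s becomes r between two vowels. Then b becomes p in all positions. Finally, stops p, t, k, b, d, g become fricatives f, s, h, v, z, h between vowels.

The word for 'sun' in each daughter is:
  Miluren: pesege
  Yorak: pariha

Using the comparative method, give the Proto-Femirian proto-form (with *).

Position 4: Miluren has e, Yorak has i. Yorak preserves i here (none of its changes turn any other segment into i), so the proto-segment is *i.
Position 6: Miluren has e, Yorak has a. Yorak preserves a here (none of its changes turn any other segment into a), so the proto-segment is *a.
Continuing position by position gives *pasiga; check it forward:
Miluren: start from *pasiga.
  rule 1: no change — pasiga
  rule 2 (vowel merger): pasiga → pasega
  rule 3: no change — pasega
  rule 4 (vowel merger): pasega → pesege
  ⇒ Miluren pesege
Yorak: start from *pasiga.
  rule 1 (rhotacism): pasiga → pariga
  rule 2: no change — pariga
  rule 3 (intervocalic lenition): pariga → pariha
  ⇒ Yorak pariha
No other proto-form is consistent with every reflex, so the reconstruction is *pasiga.

*pasiga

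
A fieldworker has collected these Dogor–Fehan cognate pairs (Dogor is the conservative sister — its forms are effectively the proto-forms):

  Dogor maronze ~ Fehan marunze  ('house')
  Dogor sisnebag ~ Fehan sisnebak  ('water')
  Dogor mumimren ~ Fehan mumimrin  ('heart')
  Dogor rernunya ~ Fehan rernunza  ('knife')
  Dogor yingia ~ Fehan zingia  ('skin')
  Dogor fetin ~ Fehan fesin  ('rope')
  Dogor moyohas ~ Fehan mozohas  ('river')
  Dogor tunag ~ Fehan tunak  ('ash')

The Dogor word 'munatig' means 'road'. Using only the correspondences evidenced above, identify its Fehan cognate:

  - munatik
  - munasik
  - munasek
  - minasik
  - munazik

fetin ~ fesin — Dogor t corresponds to Fehan s between vowels (before a front vowel).
sisnebag ~ sisnebak, tunag ~ tunak — Dogor g corresponds to Fehan k word-finally.
Applying these to Dogor 'munatig':
  munatig → munasig   (t→s between vowels (before a front vowel))
  munasig → munasik   (g→k word-finally)
So the Fehan cognate is 'munasik'.

munasik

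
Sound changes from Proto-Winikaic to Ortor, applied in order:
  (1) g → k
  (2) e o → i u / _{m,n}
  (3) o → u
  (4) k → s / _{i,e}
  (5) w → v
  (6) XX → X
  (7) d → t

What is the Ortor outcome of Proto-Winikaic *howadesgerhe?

Ortor: *howadesgerhe > howadeskerhe > huwadeskerhe > huwadesserhe > huvadesserhe > huvadeserhe > huvateserhe  (by unconditioned shift, vowel merger, palatalisation, unconditioned shift, degemination, unconditioned shift)

huvateserhe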